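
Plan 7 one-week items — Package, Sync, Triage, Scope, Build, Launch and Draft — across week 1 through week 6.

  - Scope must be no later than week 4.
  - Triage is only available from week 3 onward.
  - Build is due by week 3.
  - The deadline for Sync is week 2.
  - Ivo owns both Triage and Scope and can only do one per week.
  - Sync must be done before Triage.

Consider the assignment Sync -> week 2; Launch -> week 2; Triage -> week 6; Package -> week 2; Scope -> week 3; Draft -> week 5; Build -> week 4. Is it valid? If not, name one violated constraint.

Invalid. Build is due by week 3.

The deadline for Sync is week 2 — holds.
Sync must be done before Triage — holds.
Triage is only available from week 3 onward — holds.
Scope must be no later than week 4 — holds.
Build is due by week 3 — violated.
Ivo owns both Triage and Scope and can only do one per week — holds.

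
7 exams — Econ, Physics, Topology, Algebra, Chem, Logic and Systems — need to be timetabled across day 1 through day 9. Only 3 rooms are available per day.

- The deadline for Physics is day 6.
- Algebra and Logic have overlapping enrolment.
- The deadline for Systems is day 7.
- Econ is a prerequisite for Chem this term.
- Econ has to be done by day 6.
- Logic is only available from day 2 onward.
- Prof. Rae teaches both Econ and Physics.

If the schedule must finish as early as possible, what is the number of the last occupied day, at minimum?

The precedence chain requires at least 2 distinct days.
With at most 3 per day and 7 exams, at least 3 days are needed.
3 works (last occupied day: day 3): for example Algebra in day 1; Topology in day 1; Physics in day 2; Econ in day 1; Systems in day 3; Chem in day 2; Logic in day 2.

day 3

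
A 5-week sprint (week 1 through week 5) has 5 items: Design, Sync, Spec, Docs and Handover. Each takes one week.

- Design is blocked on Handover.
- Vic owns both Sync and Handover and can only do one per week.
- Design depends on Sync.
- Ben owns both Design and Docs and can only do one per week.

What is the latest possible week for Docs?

week 5

Docs at week 5 is achievable: Design in week 3, Docs in week 5, Handover in week 2, Sync in week 1, Spec in week 1.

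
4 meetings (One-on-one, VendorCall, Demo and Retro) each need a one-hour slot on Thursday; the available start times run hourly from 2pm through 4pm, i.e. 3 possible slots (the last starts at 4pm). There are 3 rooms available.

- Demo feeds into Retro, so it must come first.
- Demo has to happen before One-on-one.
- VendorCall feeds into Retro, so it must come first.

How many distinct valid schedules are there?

8

Splitting on One-on-one: it can be 3pm (3), 4pm (5). Listing each branch's schedules as (VendorCall, Demo, Retro):
One-on-one=3pm: (2pm,2pm,3pm) (2pm,2pm,4pm) (3pm,2pm,4pm) — 3.
One-on-one=4pm: (2pm,2pm,3pm) (2pm,2pm,4pm) (2pm,3pm,4pm) (3pm,2pm,4pm) (3pm,3pm,4pm) — 5.
Summing: 3 + 5 = 8.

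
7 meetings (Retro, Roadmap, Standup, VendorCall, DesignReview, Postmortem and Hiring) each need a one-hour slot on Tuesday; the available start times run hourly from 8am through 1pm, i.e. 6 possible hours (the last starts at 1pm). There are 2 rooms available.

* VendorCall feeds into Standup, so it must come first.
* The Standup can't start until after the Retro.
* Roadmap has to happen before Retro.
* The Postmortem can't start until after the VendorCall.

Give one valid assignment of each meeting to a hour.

Standup -> 10am; Retro -> 9am; Roadmap -> 8am; VendorCall -> 8am; Hiring -> 11am; DesignReview -> 10am; Postmortem -> 9am

Checking: Roadmap(8am) before Retro(9am); VendorCall(8am) before Postmortem(9am); Retro(9am) before Standup(10am); VendorCall(8am) before Standup(10am); max 2 per hour (cap 2).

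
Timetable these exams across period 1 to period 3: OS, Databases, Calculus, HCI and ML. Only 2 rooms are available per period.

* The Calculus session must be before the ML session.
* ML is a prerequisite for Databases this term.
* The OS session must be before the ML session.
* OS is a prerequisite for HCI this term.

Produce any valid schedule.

Calculus -> period 1; Databases -> period 3; OS -> period 1; HCI -> period 2; ML -> period 2

Checking: OS(period 1) before HCI(period 2); ML(period 2) before Databases(period 3); Calculus(period 1) before ML(period 2); OS(period 1) before ML(period 2); max 2 per period (cap 2).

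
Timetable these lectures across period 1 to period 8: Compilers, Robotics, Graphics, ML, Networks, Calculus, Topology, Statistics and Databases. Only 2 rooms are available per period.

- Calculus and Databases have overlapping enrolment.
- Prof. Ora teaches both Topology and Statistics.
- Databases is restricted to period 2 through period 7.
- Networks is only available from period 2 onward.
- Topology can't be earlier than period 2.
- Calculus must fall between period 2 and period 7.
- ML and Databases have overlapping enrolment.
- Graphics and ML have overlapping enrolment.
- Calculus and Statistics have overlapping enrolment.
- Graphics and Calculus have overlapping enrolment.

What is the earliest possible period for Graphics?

period 1

Graphics at period 1 is achievable: Compilers in period 1; Graphics in period 1; Databases in period 3; Calculus in period 2; Robotics in period 4; Networks in period 2; Statistics in period 5; ML in period 4; Topology in period 3.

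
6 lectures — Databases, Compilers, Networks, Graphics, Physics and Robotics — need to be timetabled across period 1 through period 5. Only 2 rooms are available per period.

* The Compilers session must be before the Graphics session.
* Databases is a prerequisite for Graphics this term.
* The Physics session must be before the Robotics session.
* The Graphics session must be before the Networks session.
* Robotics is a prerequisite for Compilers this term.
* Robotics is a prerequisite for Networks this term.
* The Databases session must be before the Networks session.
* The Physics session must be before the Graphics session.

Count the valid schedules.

3

Enumerating: Networks -> period 5, Robotics -> period 2, Physics -> period 1, Databases -> period 1, Graphics -> period 4, Compilers -> period 3 | Databases -> period 2, Networks -> period 5, Graphics -> period 4, Robotics -> period 2, Compilers -> period 3, Physics -> period 1 | Robotics -> period 2, Physics -> period 1, Compilers -> period 3, Databases -> period 3, Graphics -> period 4, Networks -> period 5.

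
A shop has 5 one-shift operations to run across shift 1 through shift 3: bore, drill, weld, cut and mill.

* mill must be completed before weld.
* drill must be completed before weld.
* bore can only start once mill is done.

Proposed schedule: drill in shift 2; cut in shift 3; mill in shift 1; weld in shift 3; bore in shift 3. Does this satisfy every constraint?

Valid

drill must be completed before weld — holds.
bore can only start once mill is done — holds.
mill must be completed before weld — holds.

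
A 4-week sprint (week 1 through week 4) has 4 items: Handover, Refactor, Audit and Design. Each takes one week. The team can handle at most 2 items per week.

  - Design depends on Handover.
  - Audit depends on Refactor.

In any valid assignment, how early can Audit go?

Precedence pushes Audit to at least week 2.
Audit at week 2 is achievable: Design=week 2, Refactor=week 1, Audit=week 2, Handover=week 1.

week 2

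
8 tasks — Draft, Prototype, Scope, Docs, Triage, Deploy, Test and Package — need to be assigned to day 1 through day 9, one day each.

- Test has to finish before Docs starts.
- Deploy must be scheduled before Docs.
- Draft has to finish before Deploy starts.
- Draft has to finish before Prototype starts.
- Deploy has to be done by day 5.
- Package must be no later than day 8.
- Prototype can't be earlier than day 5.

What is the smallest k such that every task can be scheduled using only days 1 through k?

The precedence chain requires at least 3 distinct days.
Prototype can't be placed before day 5, so the schedule must run through at least day 5.
5 works (last occupied day: day 5): for example Triage -> day 1; Package -> day 1; Deploy -> day 2; Test -> day 1; Prototype -> day 5; Scope -> day 1; Docs -> day 3; Draft -> day 1.

5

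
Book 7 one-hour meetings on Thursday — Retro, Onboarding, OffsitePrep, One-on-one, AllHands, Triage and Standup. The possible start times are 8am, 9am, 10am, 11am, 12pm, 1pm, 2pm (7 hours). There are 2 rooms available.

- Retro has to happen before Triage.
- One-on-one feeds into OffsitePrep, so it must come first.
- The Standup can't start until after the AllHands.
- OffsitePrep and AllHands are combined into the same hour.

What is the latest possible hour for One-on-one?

12pm

Downstream work caps One-on-one at 12pm.
One-on-one at 12pm is achievable: Onboarding in 8am, Retro in 8am, Standup in 2pm, Triage in 9am, OffsitePrep in 1pm, One-on-one in 12pm, AllHands in 1pm.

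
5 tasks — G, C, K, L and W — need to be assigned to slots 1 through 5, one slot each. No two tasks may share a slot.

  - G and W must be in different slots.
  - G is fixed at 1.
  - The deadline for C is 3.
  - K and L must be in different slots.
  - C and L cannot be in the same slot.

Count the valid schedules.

Splitting on C: it can be 2 (6), 3 (6). Listing each branch's schedules as (G, K, L, W):
C=2: (1,3,4,5) (1,3,5,4) (1,4,3,5) (1,4,5,3) (1,5,3,4) (1,5,4,3) — 6.
C=3: (1,2,4,5) (1,2,5,4) (1,4,2,5) (1,4,5,2) (1,5,2,4) (1,5,4,2) — 6.
Summing: 6 + 6 = 12.

12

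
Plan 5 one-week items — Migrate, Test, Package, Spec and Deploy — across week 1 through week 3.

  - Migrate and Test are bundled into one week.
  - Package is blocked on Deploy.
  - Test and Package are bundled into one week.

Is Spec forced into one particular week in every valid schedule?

Spec can be week 1 (e.g. Migrate in week 2, Deploy in week 1, Package in week 2, Spec in week 1, Test in week 2) or week 2 (e.g. Migrate -> week 2, Test -> week 2, Spec -> week 2, Package -> week 2, Deploy -> week 1).

No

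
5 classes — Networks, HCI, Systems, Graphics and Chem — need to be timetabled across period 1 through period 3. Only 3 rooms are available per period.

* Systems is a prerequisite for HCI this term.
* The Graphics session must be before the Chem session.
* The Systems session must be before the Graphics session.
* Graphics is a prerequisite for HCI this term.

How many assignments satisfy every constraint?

Enumerating: Systems=period 1, HCI=period 3, Graphics=period 2, Networks=period 1, Chem=period 3 | Networks -> period 2, HCI -> period 3, Systems -> period 1, Graphics -> period 2, Chem -> period 3 | Chem in period 3; Systems in period 1; Graphics in period 2; Networks in period 3; HCI in period 3.

3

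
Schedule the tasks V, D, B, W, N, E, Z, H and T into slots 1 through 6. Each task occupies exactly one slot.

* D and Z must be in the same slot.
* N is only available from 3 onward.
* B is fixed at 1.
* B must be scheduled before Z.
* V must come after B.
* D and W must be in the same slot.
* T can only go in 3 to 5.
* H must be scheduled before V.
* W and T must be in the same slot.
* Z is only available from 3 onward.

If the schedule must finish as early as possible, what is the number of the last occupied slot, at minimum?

The precedence chain requires at least 2 distinct slots.
N can't be placed before 3, so the schedule must run through at least slot 3.
3 works (last occupied slot: 3): for example W -> 3, E -> 1, Z -> 3, T -> 3, B -> 1, D -> 3, V -> 2, N -> 3, H -> 1.

slot 3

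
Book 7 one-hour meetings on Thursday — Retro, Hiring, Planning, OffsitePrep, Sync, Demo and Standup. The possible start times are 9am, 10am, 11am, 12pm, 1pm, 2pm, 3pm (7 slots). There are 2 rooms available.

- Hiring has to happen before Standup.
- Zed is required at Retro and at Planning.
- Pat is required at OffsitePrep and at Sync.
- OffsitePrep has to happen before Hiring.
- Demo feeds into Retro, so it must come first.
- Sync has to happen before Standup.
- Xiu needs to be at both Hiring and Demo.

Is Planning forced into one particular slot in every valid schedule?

Planning can be 9am (e.g. OffsitePrep in 9am, Demo in 11am, Standup in 11am, Planning in 9am, Hiring in 10am, Retro in 12pm, Sync in 10am) or 10am (e.g. Standup -> 12pm, Sync -> 11am, Planning -> 10am, Hiring -> 10am, Retro -> 11am, Demo -> 9am, OffsitePrep -> 9am).

No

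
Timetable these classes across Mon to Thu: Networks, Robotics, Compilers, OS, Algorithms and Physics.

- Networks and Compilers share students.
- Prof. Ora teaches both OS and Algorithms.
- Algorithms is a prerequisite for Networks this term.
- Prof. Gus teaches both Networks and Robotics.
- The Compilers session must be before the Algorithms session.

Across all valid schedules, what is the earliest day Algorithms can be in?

Tue

Precedence pushes Algorithms to at least Tue; downstream work caps Algorithms at Wed.
Algorithms at Tue is achievable: Compilers=Mon, Algorithms=Tue, Physics=Mon, OS=Mon, Networks=Wed, Robotics=Mon.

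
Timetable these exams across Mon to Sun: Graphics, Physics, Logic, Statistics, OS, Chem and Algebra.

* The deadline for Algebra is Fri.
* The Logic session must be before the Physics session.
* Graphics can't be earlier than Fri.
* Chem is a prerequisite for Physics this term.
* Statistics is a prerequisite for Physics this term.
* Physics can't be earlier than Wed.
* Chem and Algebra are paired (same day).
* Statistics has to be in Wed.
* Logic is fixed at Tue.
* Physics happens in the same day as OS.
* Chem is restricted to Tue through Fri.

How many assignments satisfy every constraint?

Splitting on Graphics: it can be Fri (13), Sat (13), Sun (13). Listing each branch's schedules as (Physics, Logic, Statistics, OS, Chem, Algebra):
Graphics=Fri: (Thu,Tue,Wed,Thu,Tue,Tue) (Thu,Tue,Wed,Thu,Wed,Wed) (Fri,Tue,Wed,Fri,Tue,Tue) (Fri,Tue,Wed,Fri,Wed,Wed) (Fri,Tue,Wed,Fri,Thu,Thu) (Sat,Tue,Wed,Sat,Tue,Tue) (Sat,Tue,Wed,Sat,Wed,Wed) (Sat,Tue,Wed,Sat,Thu,Thu) (Sat,Tue,Wed,Sat,Fri,Fri) (Sun,Tue,Wed,Sun,Tue,Tue) (Sun,Tue,Wed,Sun,Wed,Wed) (Sun,Tue,Wed,Sun,Thu,Thu) (Sun,Tue,Wed,Sun,Fri,Fri) — 13.
Graphics=Sat: (Thu,Tue,Wed,Thu,Tue,Tue) (Thu,Tue,Wed,Thu,Wed,Wed) (Fri,Tue,Wed,Fri,Tue,Tue) (Fri,Tue,Wed,Fri,Wed,Wed) (Fri,Tue,Wed,Fri,Thu,Thu) (Sat,Tue,Wed,Sat,Tue,Tue) (Sat,Tue,Wed,Sat,Wed,Wed) (Sat,Tue,Wed,Sat,Thu,Thu) (Sat,Tue,Wed,Sat,Fri,Fri) (Sun,Tue,Wed,Sun,Tue,Tue) (Sun,Tue,Wed,Sun,Wed,Wed) (Sun,Tue,Wed,Sun,Thu,Thu) (Sun,Tue,Wed,Sun,Fri,Fri) — 13.
Graphics=Sun: (Thu,Tue,Wed,Thu,Tue,Tue) (Thu,Tue,Wed,Thu,Wed,Wed) (Fri,Tue,Wed,Fri,Tue,Tue) (Fri,Tue,Wed,Fri,Wed,Wed) (Fri,Tue,Wed,Fri,Thu,Thu) (Sat,Tue,Wed,Sat,Tue,Tue) (Sat,Tue,Wed,Sat,Wed,Wed) (Sat,Tue,Wed,Sat,Thu,Thu) (Sat,Tue,Wed,Sat,Fri,Fri) (Sun,Tue,Wed,Sun,Tue,Tue) (Sun,Tue,Wed,Sun,Wed,Wed) (Sun,Tue,Wed,Sun,Thu,Thu) (Sun,Tue,Wed,Sun,Fri,Fri) — 13.
Summing: 13 + 13 + 13 = 39.

39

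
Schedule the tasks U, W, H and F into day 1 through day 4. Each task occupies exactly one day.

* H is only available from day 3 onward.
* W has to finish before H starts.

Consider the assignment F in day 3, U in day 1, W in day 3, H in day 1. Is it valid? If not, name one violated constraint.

No. W has to finish before H starts is not satisfied.

W has to finish before H starts — violated.
H is only available from day 3 onward — violated.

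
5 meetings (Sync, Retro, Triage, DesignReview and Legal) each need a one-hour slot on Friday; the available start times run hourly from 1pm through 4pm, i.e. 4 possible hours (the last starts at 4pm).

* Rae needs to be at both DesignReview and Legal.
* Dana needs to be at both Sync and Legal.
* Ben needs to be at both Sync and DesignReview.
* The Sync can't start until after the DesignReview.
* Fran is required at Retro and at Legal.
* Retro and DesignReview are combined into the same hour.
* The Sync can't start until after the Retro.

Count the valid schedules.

Splitting on Sync: it can be 2pm (8), 3pm (16), 4pm (24). Listing each branch's schedules as (Retro, Triage, DesignReview, Legal):
Sync=2pm: (1pm,1pm,1pm,3pm) (1pm,1pm,1pm,4pm) (1pm,2pm,1pm,3pm) (1pm,2pm,1pm,4pm) (1pm,3pm,1pm,3pm) (1pm,3pm,1pm,4pm) (1pm,4pm,1pm,3pm) (1pm,4pm,1pm,4pm) — 8.
Sync=3pm: (1pm,1pm,1pm,2pm) (1pm,1pm,1pm,4pm) (1pm,2pm,1pm,2pm) (1pm,2pm,1pm,4pm) (1pm,3pm,1pm,2pm) (1pm,3pm,1pm,4pm) (1pm,4pm,1pm,2pm) (1pm,4pm,1pm,4pm) (2pm,1pm,2pm,1pm) (2pm,1pm,2pm,4pm) (2pm,2pm,2pm,1pm) (2pm,2pm,2pm,4pm) (2pm,3pm,2pm,1pm) (2pm,3pm,2pm,4pm) (2pm,4pm,2pm,1pm) (2pm,4pm,2pm,4pm) — 16.
Sync=4pm: (1pm,1pm,1pm,2pm) (1pm,1pm,1pm,3pm) (1pm,2pm,1pm,2pm) (1pm,2pm,1pm,3pm) (1pm,3pm,1pm,2pm) (1pm,3pm,1pm,3pm) (1pm,4pm,1pm,2pm) (1pm,4pm,1pm,3pm) (2pm,1pm,2pm,1pm) (2pm,1pm,2pm,3pm) (2pm,2pm,2pm,1pm) (2pm,2pm,2pm,3pm) (2pm,3pm,2pm,1pm) (2pm,3pm,2pm,3pm) (2pm,4pm,2pm,1pm) (2pm,4pm,2pm,3pm) (3pm,1pm,3pm,1pm) (3pm,1pm,3pm,2pm) (3pm,2pm,3pm,1pm) (3pm,2pm,3pm,2pm) (3pm,3pm,3pm,1pm) (3pm,3pm,3pm,2pm) (3pm,4pm,3pm,1pm) (3pm,4pm,3pm,2pm) — 24.
Summing: 8 + 16 + 24 = 48.

48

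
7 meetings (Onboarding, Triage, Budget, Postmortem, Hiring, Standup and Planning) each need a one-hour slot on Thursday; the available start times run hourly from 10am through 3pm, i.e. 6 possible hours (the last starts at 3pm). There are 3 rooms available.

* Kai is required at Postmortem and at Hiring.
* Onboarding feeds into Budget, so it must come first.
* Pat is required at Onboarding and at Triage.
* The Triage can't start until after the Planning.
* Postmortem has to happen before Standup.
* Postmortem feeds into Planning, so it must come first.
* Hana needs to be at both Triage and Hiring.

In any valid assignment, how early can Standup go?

Precedence pushes Standup to at least 11am.
Standup at 11am is achievable: Hiring=1pm; Triage=12pm; Onboarding=10am; Postmortem=10am; Planning=11am; Budget=11am; Standup=11am.

11am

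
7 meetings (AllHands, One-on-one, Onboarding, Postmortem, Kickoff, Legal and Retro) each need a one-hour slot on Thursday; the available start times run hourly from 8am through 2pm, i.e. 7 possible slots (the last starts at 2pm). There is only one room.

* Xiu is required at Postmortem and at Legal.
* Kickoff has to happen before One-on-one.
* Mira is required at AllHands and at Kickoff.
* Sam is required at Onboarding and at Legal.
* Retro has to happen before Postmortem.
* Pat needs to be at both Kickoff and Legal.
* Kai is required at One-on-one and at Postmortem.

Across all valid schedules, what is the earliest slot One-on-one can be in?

9am

Precedence pushes One-on-one to at least 9am.
One-on-one at 9am is achievable: One-on-one in 9am, Legal in 2pm, Onboarding in 1pm, Retro in 10am, Postmortem in 11am, Kickoff in 8am, AllHands in 12pm.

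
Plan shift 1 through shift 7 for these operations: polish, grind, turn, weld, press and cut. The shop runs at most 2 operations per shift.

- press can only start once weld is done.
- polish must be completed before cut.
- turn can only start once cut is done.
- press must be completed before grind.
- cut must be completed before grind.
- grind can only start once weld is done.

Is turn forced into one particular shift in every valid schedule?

No

turn can be shift 3 (e.g. press -> shift 2, cut -> shift 2, grind -> shift 3, turn -> shift 3, weld -> shift 1, polish -> shift 1) or shift 4 (e.g. cut=shift 2; polish=shift 1; weld=shift 1; grind=shift 3; turn=shift 4; press=shift 2).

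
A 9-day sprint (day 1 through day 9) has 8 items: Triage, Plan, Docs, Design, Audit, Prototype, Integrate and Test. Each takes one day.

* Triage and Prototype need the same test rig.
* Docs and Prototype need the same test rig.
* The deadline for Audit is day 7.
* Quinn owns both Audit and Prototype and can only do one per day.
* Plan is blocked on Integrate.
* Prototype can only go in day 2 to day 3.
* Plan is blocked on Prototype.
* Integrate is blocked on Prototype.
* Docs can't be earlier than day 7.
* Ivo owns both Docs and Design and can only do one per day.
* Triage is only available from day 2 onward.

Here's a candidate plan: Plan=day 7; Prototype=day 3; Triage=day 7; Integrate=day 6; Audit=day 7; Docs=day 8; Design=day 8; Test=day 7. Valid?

Plan is blocked on Prototype — holds.
Docs and Prototype need the same test rig — holds.
The deadline for Audit is day 7 — holds.
Integrate is blocked on Prototype — holds.
Ivo owns both Docs and Design and can only do one per day — violated.
Triage and Prototype need the same test rig — holds.
Docs can't be earlier than day 7 — holds.
Prototype can only go in day 2 to day 3 — holds.
Triage is only available from day 2 onward — holds.
Quinn owns both Audit and Prototype and can only do one per day — holds.
Plan is blocked on Integrate — holds.

No — it violates: Ivo owns both Docs and Design and can only do one per day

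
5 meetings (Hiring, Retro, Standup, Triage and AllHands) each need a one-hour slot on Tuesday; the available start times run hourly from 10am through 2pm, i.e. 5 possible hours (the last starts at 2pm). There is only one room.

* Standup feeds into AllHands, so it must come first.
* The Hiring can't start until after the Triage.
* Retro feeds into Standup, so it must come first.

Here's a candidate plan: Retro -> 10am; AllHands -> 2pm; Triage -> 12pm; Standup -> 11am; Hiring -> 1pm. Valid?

Yes

Standup feeds into AllHands, so it must come first — holds.
There is only one room — holds.
The Hiring can't start until after the Triage — holds.
Retro feeds into Standup, so it must come first — holds.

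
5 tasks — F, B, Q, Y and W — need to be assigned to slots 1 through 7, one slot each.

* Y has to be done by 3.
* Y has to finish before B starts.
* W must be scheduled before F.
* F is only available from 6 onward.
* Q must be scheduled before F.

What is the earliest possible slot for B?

Precedence pushes B to at least 2.
B at 2 is achievable: B=2; Q=1; W=1; Y=1; F=6.

2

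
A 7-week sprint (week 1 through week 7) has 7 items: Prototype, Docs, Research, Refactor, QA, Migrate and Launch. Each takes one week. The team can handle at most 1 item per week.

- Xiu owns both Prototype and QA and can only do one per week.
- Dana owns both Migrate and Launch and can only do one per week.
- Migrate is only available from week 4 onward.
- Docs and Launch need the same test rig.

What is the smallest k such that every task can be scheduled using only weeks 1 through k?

7 weeks

With at most 1 per week and 7 tasks, at least 7 weeks are needed.
Migrate can't be placed before week 4, so the schedule must run through at least week 4.
7 works (last occupied week: week 7): for example Launch in week 7, Refactor in week 5, Migrate in week 4, Prototype in week 1, Research in week 3, Docs in week 2, QA in week 6.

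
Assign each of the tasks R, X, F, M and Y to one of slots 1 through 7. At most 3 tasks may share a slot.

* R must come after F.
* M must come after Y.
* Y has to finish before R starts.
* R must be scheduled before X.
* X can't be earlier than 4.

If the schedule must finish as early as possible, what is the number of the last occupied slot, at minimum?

The precedence chain requires at least 3 distinct slots.
With at most 3 per slot and 5 tasks, at least 2 slots are needed.
X can't be placed before 4, so the schedule must run through at least slot 4.
4 works (last occupied slot: 4): for example R in 2; Y in 1; M in 2; X in 4; F in 1.

4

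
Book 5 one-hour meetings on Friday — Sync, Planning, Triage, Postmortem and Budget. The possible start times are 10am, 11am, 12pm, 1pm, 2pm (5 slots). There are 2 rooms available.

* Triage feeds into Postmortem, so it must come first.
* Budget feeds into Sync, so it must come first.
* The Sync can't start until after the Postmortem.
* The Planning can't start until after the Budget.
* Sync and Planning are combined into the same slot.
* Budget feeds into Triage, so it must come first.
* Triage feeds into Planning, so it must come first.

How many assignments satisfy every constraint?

5

Splitting on Sync: it can be 1pm (1), 2pm (4). Listing each branch's schedules as (Planning, Triage, Postmortem, Budget):
Sync=1pm: (1pm,11am,12pm,10am) — 1.
Sync=2pm: (2pm,11am,12pm,10am) (2pm,11am,1pm,10am) (2pm,12pm,1pm,10am) (2pm,12pm,1pm,11am) — 4.
Summing: 1 + 4 = 5.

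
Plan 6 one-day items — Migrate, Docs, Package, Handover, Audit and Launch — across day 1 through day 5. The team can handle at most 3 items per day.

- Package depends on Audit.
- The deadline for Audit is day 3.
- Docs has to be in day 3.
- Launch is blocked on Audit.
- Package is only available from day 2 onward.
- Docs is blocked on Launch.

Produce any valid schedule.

Docs -> day 3; Handover -> day 1; Migrate -> day 1; Audit -> day 1; Package -> day 2; Launch -> day 2

Checking: Launch(day 2) before Docs(day 3); Audit(day 1) before Launch(day 2); Audit(day 1) before Package(day 2); Audit=day 1 in [day 1,day 3]; Package=day 2 in [day 2,day 5]; Docs=day 3 in [day 3,day 3]; max 3 per day (cap 3).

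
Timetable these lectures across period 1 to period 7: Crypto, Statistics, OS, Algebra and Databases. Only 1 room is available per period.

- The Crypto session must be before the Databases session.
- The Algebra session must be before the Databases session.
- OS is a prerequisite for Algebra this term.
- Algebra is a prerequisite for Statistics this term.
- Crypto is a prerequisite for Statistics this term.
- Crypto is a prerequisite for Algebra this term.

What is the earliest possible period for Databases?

period 4

Precedence pushes Databases to at least period 3.
Databases at period 4 is achievable: Algebra in period 3, Crypto in period 1, Statistics in period 5, OS in period 2, Databases in period 4.
Nothing earlier works — the capacity limit rule out every period before period 4.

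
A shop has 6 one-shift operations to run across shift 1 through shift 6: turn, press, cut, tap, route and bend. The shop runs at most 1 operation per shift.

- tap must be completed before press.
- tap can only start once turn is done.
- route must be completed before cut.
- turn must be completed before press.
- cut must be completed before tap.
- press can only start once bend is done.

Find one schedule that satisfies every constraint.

press=shift 6; tap=shift 4; cut=shift 3; route=shift 2; turn=shift 1; bend=shift 5

Checking: turn(shift 1) before press(shift 6); cut(shift 3) before tap(shift 4); route(shift 2) before cut(shift 3); bend(shift 5) before press(shift 6); tap(shift 4) before press(shift 6); turn(shift 1) before tap(shift 4); max 1 per shift (cap 1).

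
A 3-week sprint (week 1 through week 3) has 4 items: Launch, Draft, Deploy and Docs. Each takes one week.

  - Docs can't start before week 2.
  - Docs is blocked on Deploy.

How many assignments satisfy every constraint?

Splitting on Launch: it can be week 1 (9), week 2 (9), week 3 (9). Listing each branch's schedules as (Draft, Deploy, Docs) by week number:
Launch=week 1: (1,1,2) (1,1,3) (1,2,3) (2,1,2) (2,1,3) (2,2,3) (3,1,2) (3,1,3) (3,2,3) — 9.
Launch=week 2: (1,1,2) (1,1,3) (1,2,3) (2,1,2) (2,1,3) (2,2,3) (3,1,2) (3,1,3) (3,2,3) — 9.
Launch=week 3: (1,1,2) (1,1,3) (1,2,3) (2,1,2) (2,1,3) (2,2,3) (3,1,2) (3,1,3) (3,2,3) — 9.
Summing: 9 + 9 + 9 = 27.

27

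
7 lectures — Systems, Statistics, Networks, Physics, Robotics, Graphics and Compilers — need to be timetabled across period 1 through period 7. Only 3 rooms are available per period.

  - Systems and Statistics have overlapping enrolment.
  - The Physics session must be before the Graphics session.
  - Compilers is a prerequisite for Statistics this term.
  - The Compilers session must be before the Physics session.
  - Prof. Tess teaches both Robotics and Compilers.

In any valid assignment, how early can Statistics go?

Precedence pushes Statistics to at least period 2.
Statistics at period 2 is achievable: Statistics=period 2; Physics=period 2; Networks=period 1; Compilers=period 1; Robotics=period 2; Graphics=period 3; Systems=period 1.

period 2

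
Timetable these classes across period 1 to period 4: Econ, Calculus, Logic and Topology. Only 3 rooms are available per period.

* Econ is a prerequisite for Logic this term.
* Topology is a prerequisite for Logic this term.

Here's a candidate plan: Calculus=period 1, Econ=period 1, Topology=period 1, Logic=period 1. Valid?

Only 3 rooms are available per period — violated.
Econ is a prerequisite for Logic this term — violated.
Topology is a prerequisite for Logic this term — violated.

No — it violates: Only 3 rooms are available per period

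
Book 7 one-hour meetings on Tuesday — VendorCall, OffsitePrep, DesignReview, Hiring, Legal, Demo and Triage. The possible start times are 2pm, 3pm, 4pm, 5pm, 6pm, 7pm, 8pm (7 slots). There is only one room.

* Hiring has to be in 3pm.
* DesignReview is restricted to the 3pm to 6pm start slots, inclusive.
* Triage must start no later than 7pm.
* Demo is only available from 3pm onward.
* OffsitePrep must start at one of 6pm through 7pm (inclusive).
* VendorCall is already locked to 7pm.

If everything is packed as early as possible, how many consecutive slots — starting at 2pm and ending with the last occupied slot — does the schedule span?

With at most 1 per slot and 7 meetings, at least 7 slots are needed.
VendorCall can't be placed before 7pm — that is slot 6 counting from 2pm — so the schedule must run through at least 6 slots.
7 works (last occupied slot: 8pm): for example VendorCall in 7pm, DesignReview in 4pm, Hiring in 3pm, OffsitePrep in 6pm, Legal in 8pm, Demo in 5pm, Triage in 2pm.

7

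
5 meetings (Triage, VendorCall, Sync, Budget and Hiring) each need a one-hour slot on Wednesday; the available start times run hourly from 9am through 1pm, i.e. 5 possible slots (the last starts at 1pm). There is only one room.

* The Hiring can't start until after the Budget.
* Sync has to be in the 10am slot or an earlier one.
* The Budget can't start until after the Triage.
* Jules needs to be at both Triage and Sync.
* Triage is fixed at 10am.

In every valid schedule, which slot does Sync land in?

9am

Sync's window is 9am–10am.
Triage is fixed at 10am, and Sync can't share a slot with Triage.
So Sync must be 9am.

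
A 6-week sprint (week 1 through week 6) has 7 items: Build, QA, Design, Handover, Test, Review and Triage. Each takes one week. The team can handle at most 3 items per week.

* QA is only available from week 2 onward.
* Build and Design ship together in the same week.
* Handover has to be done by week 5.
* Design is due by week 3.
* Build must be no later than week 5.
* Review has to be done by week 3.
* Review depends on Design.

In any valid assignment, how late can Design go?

week 2

Design's own window allows nothing later than week 3; downstream work caps Design at week 2.
Design at week 2 is achievable: Test -> week 1; Review -> week 3; Design -> week 2; Handover -> week 1; Build -> week 2; Triage -> week 1; QA -> week 2.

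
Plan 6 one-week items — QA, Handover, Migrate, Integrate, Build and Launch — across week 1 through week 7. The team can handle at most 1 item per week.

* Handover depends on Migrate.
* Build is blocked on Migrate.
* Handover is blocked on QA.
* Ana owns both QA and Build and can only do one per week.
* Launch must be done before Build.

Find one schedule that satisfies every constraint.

Integrate=week 6, Migrate=week 1, Launch=week 4, Build=week 5, QA=week 2, Handover=week 3

Checking: QA(week 2) before Handover(week 3); Migrate(week 1) before Build(week 5); Migrate(week 1) before Handover(week 3); Launch(week 4) before Build(week 5); QA(week 2) != Build(week 5); max 1 per week (cap 1).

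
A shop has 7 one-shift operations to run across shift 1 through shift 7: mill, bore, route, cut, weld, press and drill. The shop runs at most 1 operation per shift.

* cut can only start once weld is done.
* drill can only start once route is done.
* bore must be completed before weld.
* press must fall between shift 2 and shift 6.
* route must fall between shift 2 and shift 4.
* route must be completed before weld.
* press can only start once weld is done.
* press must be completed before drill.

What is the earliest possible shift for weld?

shift 3

Precedence pushes weld to at least shift 3; downstream work caps weld at shift 5.
weld at shift 3 is achievable: press in shift 4, route in shift 2, weld in shift 3, bore in shift 1, drill in shift 5, mill in shift 7, cut in shift 6.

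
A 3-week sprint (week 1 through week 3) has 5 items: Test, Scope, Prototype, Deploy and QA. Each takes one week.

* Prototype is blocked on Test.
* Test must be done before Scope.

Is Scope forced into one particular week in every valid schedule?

Scope can be week 2 (e.g. QA=week 1; Scope=week 2; Deploy=week 1; Prototype=week 2; Test=week 1) or week 3 (e.g. Prototype -> week 2; Scope -> week 3; QA -> week 1; Test -> week 1; Deploy -> week 1).

No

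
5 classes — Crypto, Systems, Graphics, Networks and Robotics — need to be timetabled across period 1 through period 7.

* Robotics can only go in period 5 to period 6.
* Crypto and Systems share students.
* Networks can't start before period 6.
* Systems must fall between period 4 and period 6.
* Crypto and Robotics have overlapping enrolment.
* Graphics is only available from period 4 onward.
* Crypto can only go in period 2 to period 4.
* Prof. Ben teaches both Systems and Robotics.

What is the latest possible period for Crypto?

Crypto is available from period 2; Crypto's own window allows nothing later than period 4.
Crypto at period 4 is achievable: Graphics in period 4, Systems in period 6, Networks in period 6, Robotics in period 5, Crypto in period 4.

period 4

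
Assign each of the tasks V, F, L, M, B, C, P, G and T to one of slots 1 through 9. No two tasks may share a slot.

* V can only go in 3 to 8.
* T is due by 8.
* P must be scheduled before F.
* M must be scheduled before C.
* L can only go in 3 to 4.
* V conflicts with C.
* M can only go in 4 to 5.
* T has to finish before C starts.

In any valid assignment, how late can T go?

T's own window allows nothing later than 8.
T at 8 is achievable: P=1; V=5; F=2; L=3; C=9; M=4; T=8; G=7; B=6.

8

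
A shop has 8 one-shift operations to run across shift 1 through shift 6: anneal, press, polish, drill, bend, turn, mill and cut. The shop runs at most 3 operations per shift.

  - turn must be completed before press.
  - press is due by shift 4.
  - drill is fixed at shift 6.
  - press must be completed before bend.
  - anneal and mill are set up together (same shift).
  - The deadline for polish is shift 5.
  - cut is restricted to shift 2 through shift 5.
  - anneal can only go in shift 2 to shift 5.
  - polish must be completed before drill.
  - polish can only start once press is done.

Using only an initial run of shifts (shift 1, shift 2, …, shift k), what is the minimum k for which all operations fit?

6 shifts

The precedence chain requires at least 4 distinct shifts.
With at most 3 per shift and 8 operations, at least 3 shifts are needed.
drill can't be placed before shift 6, so the schedule must run through at least shift 6.
6 works (last occupied shift: shift 6): for example cut=shift 3, turn=shift 1, polish=shift 3, press=shift 2, mill=shift 2, drill=shift 6, anneal=shift 2, bend=shift 3.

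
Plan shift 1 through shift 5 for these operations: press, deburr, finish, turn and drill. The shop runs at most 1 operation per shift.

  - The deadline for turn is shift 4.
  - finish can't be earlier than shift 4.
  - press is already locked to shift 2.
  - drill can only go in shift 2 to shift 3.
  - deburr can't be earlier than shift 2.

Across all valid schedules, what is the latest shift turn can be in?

shift 1

Turn's own window allows nothing later than shift 4.
turn at shift 1 is achievable: press=shift 2, deburr=shift 5, drill=shift 3, finish=shift 4, turn=shift 1.
Nothing later works — the capacity limit rule out every shift after shift 1.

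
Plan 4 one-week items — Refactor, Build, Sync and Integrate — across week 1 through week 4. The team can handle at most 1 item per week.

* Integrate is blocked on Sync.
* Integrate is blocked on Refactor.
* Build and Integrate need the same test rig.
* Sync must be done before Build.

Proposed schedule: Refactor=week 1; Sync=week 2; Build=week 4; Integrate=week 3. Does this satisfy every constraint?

Integrate is blocked on Refactor — holds.
Build and Integrate need the same test rig — holds.
Integrate is blocked on Sync — holds.
The team can handle at most 1 item per week — holds.
Sync must be done before Build — holds.

Yes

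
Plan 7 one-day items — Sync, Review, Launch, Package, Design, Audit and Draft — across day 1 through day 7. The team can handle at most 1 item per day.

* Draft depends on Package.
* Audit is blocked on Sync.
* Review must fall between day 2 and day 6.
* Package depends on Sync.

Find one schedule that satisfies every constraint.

Audit -> day 4; Draft -> day 5; Sync -> day 1; Review -> day 2; Package -> day 3; Design -> day 7; Launch -> day 6

Checking: Package(day 3) before Draft(day 5); Sync(day 1) before Package(day 3); Sync(day 1) before Audit(day 4); Review=day 2 in [day 2,day 6]; max 1 per day (cap 1).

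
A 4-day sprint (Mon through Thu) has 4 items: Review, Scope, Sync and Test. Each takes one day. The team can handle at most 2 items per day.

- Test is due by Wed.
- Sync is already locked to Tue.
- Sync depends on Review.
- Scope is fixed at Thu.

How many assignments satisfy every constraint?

3

Enumerating: Review=Mon; Sync=Tue; Test=Mon; Scope=Thu | Sync -> Tue; Scope -> Thu; Test -> Tue; Review -> Mon | Review -> Mon, Scope -> Thu, Sync -> Tue, Test -> Wed.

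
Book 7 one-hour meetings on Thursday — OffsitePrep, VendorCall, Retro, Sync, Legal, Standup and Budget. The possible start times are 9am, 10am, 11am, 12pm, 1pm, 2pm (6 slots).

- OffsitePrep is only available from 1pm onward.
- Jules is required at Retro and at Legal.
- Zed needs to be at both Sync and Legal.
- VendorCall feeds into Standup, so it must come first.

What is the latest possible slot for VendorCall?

Downstream work caps VendorCall at 1pm.
VendorCall at 1pm is achievable: Legal=10am, Standup=2pm, Sync=9am, OffsitePrep=1pm, Budget=9am, Retro=9am, VendorCall=1pm.

1pm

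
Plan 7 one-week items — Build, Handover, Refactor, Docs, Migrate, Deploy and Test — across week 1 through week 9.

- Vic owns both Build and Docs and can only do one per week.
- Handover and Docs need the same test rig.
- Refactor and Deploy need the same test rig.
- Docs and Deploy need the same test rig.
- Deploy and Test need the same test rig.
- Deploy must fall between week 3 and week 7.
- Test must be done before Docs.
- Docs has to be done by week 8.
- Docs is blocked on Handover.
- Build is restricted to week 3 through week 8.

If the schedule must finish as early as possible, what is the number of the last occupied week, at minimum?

The precedence chain requires at least 2 distinct weeks.
Build can't be placed before week 3, so the schedule must run through at least week 3.
3 works (last occupied week: week 3): for example Handover in week 1, Docs in week 2, Deploy in week 3, Migrate in week 1, Test in week 1, Build in week 3, Refactor in week 1.

week 3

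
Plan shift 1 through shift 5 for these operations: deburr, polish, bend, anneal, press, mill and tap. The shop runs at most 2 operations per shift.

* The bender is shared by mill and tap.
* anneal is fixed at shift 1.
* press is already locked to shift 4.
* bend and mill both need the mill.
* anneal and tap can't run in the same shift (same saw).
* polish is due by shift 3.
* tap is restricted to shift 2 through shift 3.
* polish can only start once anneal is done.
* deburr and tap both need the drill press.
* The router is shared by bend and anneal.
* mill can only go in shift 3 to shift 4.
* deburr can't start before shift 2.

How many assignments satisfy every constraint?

28

Splitting on deburr: it can be shift 2 (4), shift 3 (6), shift 4 (3), shift 5 (15). Listing each branch's schedules as (polish, bend, anneal, press, mill, tap) by shift number:
deburr=shift 2: (2,3,1,4,4,3) (2,5,1,4,4,3) (3,2,1,4,4,3) (3,5,1,4,4,3) — 4.
deburr=shift 3: (2,3,1,4,4,2) (2,4,1,4,3,2) (2,5,1,4,3,2) (2,5,1,4,4,2) (3,2,1,4,4,2) (3,5,1,4,4,2) — 6.
deburr=shift 4: (2,5,1,4,3,2) (3,2,1,4,3,2) (3,5,1,4,3,2) — 3.
deburr=shift 5: (2,2,1,4,4,3) (2,3,1,4,4,2) (2,3,1,4,4,3) (2,4,1,4,3,2) (2,5,1,4,3,2) (2,5,1,4,4,2) (2,5,1,4,4,3) (3,2,1,4,3,2) (3,2,1,4,4,2) (3,2,1,4,4,3) (3,3,1,4,4,2) (3,4,1,4,3,2) (3,5,1,4,3,2) (3,5,1,4,4,2) (3,5,1,4,4,3) — 15.
Summing: 4 + 6 + 3 + 15 = 28.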